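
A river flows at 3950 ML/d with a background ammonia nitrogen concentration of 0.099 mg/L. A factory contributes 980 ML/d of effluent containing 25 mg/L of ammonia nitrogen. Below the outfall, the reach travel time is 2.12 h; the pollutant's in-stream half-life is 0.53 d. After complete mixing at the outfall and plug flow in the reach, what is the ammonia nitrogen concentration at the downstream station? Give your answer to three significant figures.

4.50 mg/L

Mixed concentration C = ΣQC/ΣQ = (3950·0.09900 + 980.0·25.00) / 4930 = 24890/4930 = 5.049 mg/L.
Half-life 0.53 d → k = ln 2 / 0.53 = 1.308 d⁻¹.
Decay over the reach: 5.049·exp(−kt) = 5.049·0.8909 = 4.498 mg/L.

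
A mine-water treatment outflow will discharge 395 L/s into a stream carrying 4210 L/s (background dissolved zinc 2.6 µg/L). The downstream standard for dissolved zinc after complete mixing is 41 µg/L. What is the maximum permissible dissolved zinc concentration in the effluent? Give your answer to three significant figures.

At the limit, (Qr·Cr + Qe·Cₑ)/(Qr + Qe) = 41:
Cₑ = (4605·41 − 4210·2.600) / 395.0 = 450.3 µg/L.

450 µg/L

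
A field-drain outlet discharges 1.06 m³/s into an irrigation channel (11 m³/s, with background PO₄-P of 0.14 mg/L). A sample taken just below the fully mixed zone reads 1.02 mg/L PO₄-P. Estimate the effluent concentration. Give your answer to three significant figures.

Mass balance: 11.00·0.1400 + 1.060·Cₑ = 12.06·1.020
→ Cₑ = (12.06·1.020 − 11.00·0.1400) / 1.060 = 10.15 mg/L.

10.2 mg/L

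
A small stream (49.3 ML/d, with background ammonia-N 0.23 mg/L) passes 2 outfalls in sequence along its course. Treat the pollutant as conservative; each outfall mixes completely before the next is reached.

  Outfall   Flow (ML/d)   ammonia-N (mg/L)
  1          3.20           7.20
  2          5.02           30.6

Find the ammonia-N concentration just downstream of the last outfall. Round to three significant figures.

Below outfall 1: Q → 52.50 ML/d, C = (49.30·0.2300 + 3.200·7.200)/52.50 = 0.6548 mg/L.
Below outfall 2: Q → 57.52 ML/d, C = (52.50·0.6548 + 5.020·30.60)/57.52 = 3.268 mg/L.

3.27 mg/L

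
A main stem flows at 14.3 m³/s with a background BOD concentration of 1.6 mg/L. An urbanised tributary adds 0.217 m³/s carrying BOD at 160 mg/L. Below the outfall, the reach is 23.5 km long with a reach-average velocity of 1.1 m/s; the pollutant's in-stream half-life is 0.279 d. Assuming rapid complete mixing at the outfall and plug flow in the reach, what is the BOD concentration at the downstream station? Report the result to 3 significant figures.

After mixing, C = (14.30·1.600 + 0.2170·160.0) / 14.52 = 57.60/14.52 = 3.968 mg/L.
Travel time t = 23.5·1000 / 1.1 = 21360 s = 5.934 h.
Half-life 0.279 d → k = ln 2 / 0.279 = 2.484 d⁻¹.
Decay over the reach: 3.968·exp(−kt) = 3.968·0.5410 = 2.147 mg/L.

2.15 mg/L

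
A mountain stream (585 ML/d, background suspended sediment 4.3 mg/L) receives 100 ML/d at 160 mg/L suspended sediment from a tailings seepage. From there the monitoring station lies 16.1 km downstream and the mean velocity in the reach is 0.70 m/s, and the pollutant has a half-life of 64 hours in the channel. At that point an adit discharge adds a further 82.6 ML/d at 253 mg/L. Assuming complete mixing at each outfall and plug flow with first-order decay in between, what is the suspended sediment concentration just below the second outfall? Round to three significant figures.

49.7 mg/L

Mass balance: C = (585.0·4.300 + 100.0·160.0) / 685.0 = 18520/685.0 = 27.03 mg/L; combined flow 685.0 ML/d.
Travel time t = 16.1·1000 / 0.70 = 23000 s = 6.389 h.
Half-life 64 h → k = ln 2 / 64 = 0.01083 h⁻¹ = 0.2599 d⁻¹.
After decay, C = 27.03 × e^(−kt) = 27.03 × 0.9331 = 25.22 mg/L.
At the second outfall, C = (685.0·25.22 + 82.60·253.0) / (685.0 + 82.60) = 49.73 mg/L.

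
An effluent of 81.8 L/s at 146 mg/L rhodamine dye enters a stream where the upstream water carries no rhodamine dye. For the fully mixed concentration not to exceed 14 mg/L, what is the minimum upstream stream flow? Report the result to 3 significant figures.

771 L/s

Set C_mix = 14: (Q·0 + 81.80·146.0) / (Q + 81.80) = 14
→ Q = 81.80·(146.0 − 14)/(14 − 0) = 771.3 L/s.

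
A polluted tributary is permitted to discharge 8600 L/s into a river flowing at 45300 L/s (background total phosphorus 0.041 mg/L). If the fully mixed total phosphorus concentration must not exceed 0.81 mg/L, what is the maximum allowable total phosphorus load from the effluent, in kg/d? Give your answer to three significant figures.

3610 kg/d

Mass balance at the limit: 45300·0.04100 + 8600·Cₑ = 53900·0.81 → Cₑ = 4.861 mg/L.
8600 L/s = 8.600 m³/s. Load = 8.600 m³/s × 4.861 g/m³ × 86 400 s/d = 3612 kg/d.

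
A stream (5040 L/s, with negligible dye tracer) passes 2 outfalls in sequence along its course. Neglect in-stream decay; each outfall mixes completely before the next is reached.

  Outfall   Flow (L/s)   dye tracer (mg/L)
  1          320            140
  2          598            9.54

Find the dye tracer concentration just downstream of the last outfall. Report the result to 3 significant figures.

After outfall 1: Q = 5040 + 320.0 = 5360 L/s; C = (5040·0 + 320.0·140.0)/5360 = 8.358 mg/L.
After outfall 2: Q = 5360 + 598.0 = 5958 L/s; C = (5360·8.358 + 598.0·9.540)/5958 = 8.477 mg/L.

8.48 mg/L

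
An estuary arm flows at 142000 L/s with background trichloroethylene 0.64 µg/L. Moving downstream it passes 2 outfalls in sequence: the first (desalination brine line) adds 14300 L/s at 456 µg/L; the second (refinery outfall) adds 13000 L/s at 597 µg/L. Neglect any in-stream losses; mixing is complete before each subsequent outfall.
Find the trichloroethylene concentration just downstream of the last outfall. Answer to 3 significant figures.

84.9 µg/L

After outfall 1: Q = 142000 + 14300 = 156300 L/s; C = (142000·0.6400 + 14300·456.0)/156300 = 42.30 µg/L.
After outfall 2: Q = 156300 + 13000 = 169300 L/s; C = (156300·42.30 + 13000·597.0)/169300 = 84.89 µg/L.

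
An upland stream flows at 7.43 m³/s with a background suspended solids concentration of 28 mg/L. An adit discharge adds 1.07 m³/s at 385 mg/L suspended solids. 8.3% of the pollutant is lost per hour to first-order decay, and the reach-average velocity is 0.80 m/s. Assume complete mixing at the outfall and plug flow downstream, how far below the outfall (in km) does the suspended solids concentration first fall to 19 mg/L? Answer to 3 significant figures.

Mass balance: C = (7.430·28.00 + 1.070·385.0) / 8.500 = 620.0/8.500 = 72.94 mg/L.
8.3%/h lost → k = −ln(1 − 0.083) = 0.08665 h⁻¹.
Set 72.94·exp(−k·t) = 19 → t = ln(72.94/19)/k = 55890 s = 15.52 h.
Distance = v·t = 0.80·55890 = 44710 m = 44.71 km.

44.7 km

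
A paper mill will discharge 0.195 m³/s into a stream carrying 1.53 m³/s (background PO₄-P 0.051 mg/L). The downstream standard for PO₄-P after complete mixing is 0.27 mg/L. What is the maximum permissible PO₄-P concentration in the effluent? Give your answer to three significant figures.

At the limit, (Qr·Cr + Qe·Cₑ)/(Qr + Qe) = 0.27:
Cₑ = (1.725·0.27 − 1.530·0.05100) / 0.1950 = 1.988 mg/L.

1.99 mg/L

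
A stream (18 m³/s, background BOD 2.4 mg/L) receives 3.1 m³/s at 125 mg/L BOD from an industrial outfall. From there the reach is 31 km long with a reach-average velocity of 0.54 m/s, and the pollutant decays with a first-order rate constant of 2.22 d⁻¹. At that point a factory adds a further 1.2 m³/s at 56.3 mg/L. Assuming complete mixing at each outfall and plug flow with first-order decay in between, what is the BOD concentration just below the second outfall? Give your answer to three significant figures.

Mass balance: C = (18.00·2.400 + 3.100·125.0) / 21.10 = 430.7/21.10 = 20.41 mg/L; combined flow 21.10 m³/s.
Travel time t = 31·1000 / 0.54 = 57410 s = 15.95 h.
Decay over the reach: 20.41·exp(−kt) = 20.41·0.2288 = 4.670 mg/L.
Second outfall: C = (21.10·4.670 + 1.200·56.30)/22.30 = 7.448 mg/L.

7.45 mg/L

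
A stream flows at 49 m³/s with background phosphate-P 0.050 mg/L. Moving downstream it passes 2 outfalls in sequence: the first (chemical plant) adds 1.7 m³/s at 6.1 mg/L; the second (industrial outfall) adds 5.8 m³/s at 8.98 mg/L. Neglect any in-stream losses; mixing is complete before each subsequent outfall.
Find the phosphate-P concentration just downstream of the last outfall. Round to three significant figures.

1.15 mg/L

Outfall 1: combined Q = 50.70 m³/s; C = (49.00·0.05000 + 1.700·6.100)/50.70 = 0.2529 mg/L.
Outfall 2: combined Q = 56.50 m³/s; C = (50.70·0.2529 + 5.800·8.980)/56.50 = 1.149 mg/L.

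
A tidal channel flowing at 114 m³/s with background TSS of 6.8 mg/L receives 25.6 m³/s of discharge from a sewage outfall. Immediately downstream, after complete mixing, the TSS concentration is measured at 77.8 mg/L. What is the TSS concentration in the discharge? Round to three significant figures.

394 mg/L

Mass balance: 114.0·6.800 + 25.60·Cₑ = 139.6·77.80
→ Cₑ = (139.6·77.80 − 114.0·6.800) / 25.60 = 394.0 mg/L.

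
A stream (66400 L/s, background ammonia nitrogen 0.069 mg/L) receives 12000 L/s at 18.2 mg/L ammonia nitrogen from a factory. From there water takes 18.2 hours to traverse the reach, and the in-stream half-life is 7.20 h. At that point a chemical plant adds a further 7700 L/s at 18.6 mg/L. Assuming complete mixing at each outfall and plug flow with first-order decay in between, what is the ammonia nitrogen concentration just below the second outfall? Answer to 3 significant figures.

2.11 mg/L

Flow-weighted average: C = (66400·0.06900 + 12000·18.20) / 78400 = 223000/78400 = 2.844 mg/L; combined flow 78400 L/s.
Half-life 7.20 h → k = ln 2 / 7.20 = 0.09627 h⁻¹ = 2.310 d⁻¹.
Applying C = C₀e^(−kt): 2.844 × 0.1734 = 0.4932 mg/L.
Second outfall: C = (78400·0.4932 + 7700·18.60)/86100 = 2.113 mg/L.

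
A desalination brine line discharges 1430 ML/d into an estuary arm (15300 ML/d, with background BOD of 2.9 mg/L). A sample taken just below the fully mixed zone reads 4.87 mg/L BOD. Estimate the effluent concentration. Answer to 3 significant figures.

Mass balance: 15300·2.900 + 1430·Cₑ = 16730·4.870
→ Cₑ = (16730·4.870 − 15300·2.900) / 1430 = 25.95 mg/L.

25.9 mg/L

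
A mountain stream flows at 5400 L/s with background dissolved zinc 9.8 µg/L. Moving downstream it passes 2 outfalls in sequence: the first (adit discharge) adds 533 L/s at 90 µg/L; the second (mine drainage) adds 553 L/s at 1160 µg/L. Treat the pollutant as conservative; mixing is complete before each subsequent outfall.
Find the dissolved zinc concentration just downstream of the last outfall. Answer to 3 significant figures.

114 µg/L

Below outfall 1: Q → 5933 L/s, C = (5400·9.800 + 533.0·90.00)/5933 = 17.00 µg/L.
Below outfall 2: Q → 6486 L/s, C = (5933·17.00 + 553.0·1160)/6486 = 114.5 µg/L.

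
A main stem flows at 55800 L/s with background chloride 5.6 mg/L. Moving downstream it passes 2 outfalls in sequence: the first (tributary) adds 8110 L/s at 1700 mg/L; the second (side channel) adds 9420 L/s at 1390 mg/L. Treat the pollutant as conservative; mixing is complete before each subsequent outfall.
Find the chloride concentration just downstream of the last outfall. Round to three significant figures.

371 mg/L

After outfall 1: Q = 55800 + 8110 = 63910 L/s; C = (55800·5.600 + 8110·1700)/63910 = 220.6 mg/L.
After outfall 2: Q = 63910 + 9420 = 73330 L/s; C = (63910·220.6 + 9420·1390)/73330 = 370.8 mg/L.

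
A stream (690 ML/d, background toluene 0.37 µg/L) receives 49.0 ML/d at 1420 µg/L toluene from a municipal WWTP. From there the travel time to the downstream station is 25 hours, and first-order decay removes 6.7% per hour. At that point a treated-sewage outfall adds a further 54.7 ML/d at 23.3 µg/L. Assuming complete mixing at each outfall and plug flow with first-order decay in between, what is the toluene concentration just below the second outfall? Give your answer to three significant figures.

Flow-weighted average: C = (690.0·0.3700 + 49.00·1420) / 739.0 = 69840/739.0 = 94.50 µg/L; combined flow 739.0 ML/d.
6.7%/h lost → k = −ln(1 − 0.067) = 0.06935 h⁻¹.
After decay, C = 94.50 × e^(−kt) = 94.50 × 0.1766 = 16.69 µg/L.
At the second outfall, C = (739.0·16.69 + 54.70·23.30) / (739.0 + 54.70) = 17.15 µg/L.

17.1 µg/L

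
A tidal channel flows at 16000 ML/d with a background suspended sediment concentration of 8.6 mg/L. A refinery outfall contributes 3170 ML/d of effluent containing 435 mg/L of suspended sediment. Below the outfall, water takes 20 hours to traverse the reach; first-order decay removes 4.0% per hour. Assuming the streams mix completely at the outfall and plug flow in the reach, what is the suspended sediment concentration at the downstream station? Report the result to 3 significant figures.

Mixed concentration C = ΣQC/ΣQ = (16000·8.600 + 3170·435.0) / 19170 = 1517000/19170 = 79.11 mg/L.
4.0%/h lost → k = −ln(1 − 0.04) = 0.04082 h⁻¹.
First-order decay: C = 79.11·exp(−k·t) = 79.11·0.4420 = 34.97 mg/L.

35.0 mg/L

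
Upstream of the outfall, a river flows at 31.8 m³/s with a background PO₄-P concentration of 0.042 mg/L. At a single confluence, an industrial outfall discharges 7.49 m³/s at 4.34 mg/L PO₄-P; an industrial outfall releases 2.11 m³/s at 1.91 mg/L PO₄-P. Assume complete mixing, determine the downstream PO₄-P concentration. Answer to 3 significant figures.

0.915 mg/L

Mixed concentration C = ΣQC/ΣQ = (31.80·0.04200 + 7.490·4.340 + 2.110·1.910) / 41.40 = 37.87/41.40 = 0.9148 mg/L.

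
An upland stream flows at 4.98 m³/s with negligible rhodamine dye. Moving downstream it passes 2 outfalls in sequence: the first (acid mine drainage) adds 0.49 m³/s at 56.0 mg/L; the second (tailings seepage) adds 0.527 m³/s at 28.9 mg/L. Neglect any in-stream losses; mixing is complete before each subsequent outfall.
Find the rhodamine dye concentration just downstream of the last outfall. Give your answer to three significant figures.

After outfall 1: Q = 4.980 + 0.4900 = 5.470 m³/s; C = (4.980·0 + 0.4900·56.00)/5.470 = 5.016 mg/L.
After outfall 2: Q = 5.470 + 0.5270 = 5.997 m³/s; C = (5.470·5.016 + 0.5270·28.90)/5.997 = 7.115 mg/L.

7.12 mg/L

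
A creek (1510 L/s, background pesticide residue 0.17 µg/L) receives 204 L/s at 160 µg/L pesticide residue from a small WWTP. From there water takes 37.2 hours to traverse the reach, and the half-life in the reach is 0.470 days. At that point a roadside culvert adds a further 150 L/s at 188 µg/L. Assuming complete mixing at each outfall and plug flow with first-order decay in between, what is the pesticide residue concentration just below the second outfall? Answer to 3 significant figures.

Flow-weighted average: C = (1510·0.1700 + 204.0·160.0) / 1714 = 32900/1714 = 19.19 µg/L; combined flow 1714 L/s.
Half-life 0.470 d → k = ln 2 / 0.470 = 1.475 d⁻¹.
Decay over the reach: 19.19·exp(−kt) = 19.19·0.1017 = 1.952 µg/L.
At the second outfall, C = (1714·1.952 + 150.0·188.0) / (1714 + 150.0) = 16.92 µg/L.

16.9 µg/L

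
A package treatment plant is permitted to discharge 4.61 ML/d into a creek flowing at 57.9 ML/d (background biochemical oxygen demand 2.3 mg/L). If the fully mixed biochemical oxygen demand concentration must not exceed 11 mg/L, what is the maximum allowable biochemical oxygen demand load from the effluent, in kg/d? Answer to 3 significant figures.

554 kg/d

Mass balance at the limit: 57.90·2.300 + 4.610·Cₑ = 62.51·11 → Cₑ = 120.3 mg/L.
4.610 ML/d = 0.05336 m³/s. Load = 0.05336 m³/s × 120.3 g/m³ × 86 400 s/d = 554.4 kg/d.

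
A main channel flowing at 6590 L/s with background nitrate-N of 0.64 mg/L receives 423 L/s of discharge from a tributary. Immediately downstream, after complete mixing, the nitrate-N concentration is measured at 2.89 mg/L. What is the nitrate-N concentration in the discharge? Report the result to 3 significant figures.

37.9 mg/L

Mass balance: 6590·0.6400 + 423.0·Cₑ = 7013·2.890
→ Cₑ = (7013·2.890 − 6590·0.6400) / 423.0 = 37.94 mg/L.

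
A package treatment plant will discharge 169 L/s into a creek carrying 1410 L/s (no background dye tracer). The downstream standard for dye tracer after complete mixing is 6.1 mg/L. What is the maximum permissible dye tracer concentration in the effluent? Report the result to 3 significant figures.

At the limit, (Qr·Cr + Qe·Cₑ)/(Qr + Qe) = 6.1:
Cₑ = (1579·6.1 − 1410·0) / 169.0 = 56.99 mg/L.

57.0 mg/L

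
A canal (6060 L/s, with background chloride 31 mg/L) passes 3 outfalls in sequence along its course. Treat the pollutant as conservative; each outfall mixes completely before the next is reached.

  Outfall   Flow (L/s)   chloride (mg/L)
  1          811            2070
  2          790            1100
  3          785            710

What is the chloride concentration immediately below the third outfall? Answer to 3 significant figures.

390 mg/L

Outfall 1: combined Q = 6871 L/s; C = (6060·31.00 + 811.0·2070)/6871 = 271.7 mg/L.
Outfall 2: combined Q = 7661 L/s; C = (6871·271.7 + 790.0·1100)/7661 = 357.1 mg/L.
Outfall 3: combined Q = 8446 L/s; C = (7661·357.1 + 785.0·710.0)/8446 = 389.9 mg/L.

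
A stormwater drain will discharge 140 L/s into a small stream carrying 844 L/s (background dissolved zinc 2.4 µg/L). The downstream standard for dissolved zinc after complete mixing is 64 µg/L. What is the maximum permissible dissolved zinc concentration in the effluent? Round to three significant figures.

435 µg/L

At the limit, (Qr·Cr + Qe·Cₑ)/(Qr + Qe) = 64:
Cₑ = (984.0·64 − 844.0·2.400) / 140.0 = 435.4 µg/L.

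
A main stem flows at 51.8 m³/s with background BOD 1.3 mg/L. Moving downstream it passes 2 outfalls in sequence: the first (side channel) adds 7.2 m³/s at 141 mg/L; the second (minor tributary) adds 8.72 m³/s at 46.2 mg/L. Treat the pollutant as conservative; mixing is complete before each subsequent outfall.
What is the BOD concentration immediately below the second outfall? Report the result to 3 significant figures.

21.9 mg/L

After outfall 1: Q = 51.80 + 7.200 = 59.00 m³/s; C = (51.80·1.300 + 7.200·141.0)/59.00 = 18.35 mg/L.
After outfall 2: Q = 59.00 + 8.720 = 67.72 m³/s; C = (59.00·18.35 + 8.720·46.20)/67.72 = 21.93 mg/L.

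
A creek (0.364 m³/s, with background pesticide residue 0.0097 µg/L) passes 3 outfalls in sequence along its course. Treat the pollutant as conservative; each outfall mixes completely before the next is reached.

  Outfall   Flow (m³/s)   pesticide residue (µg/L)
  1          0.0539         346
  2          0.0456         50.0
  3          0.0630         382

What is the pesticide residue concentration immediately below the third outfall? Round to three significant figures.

85.5 µg/L

Below outfall 1: Q → 0.4179 m³/s, C = (0.3640·0.009700 + 0.05390·346.0)/0.4179 = 44.63 µg/L.
Below outfall 2: Q → 0.4635 m³/s, C = (0.4179·44.63 + 0.04560·50.00)/0.4635 = 45.16 µg/L.
Below outfall 3: Q → 0.5265 m³/s, C = (0.4635·45.16 + 0.06300·382.0)/0.5265 = 85.47 µg/L.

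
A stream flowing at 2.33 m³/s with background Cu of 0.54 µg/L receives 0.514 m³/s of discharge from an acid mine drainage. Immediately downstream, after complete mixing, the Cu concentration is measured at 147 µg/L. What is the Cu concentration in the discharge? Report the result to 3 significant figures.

Mass balance: 2.330·0.5400 + 0.5140·Cₑ = 2.844·147.0
→ Cₑ = (2.844·147.0 − 2.330·0.5400) / 0.5140 = 810.9 µg/L.

811 µg/L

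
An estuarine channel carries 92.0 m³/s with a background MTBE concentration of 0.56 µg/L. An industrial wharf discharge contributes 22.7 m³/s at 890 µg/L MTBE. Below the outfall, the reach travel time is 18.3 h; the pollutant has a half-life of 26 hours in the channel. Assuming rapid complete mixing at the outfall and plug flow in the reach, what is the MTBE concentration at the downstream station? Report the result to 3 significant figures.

108 µg/L

Mass balance: C = (92.00·0.5600 + 22.70·890.0) / 114.7 = 20250/114.7 = 176.6 µg/L.
Half-life 26 h → k = ln 2 / 26 = 0.02666 h⁻¹ = 0.6398 d⁻¹.
Decay over the reach: 176.6·exp(−kt) = 176.6·0.6139 = 108.4 µg/L.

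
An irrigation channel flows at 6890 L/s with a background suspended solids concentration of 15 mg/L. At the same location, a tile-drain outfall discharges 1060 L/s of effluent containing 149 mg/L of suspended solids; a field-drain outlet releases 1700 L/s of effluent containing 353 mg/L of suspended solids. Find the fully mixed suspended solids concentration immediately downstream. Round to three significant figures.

Mixed concentration C = ΣQC/ΣQ = (6890·15.00 + 1060·149.0 + 1700·353.0) / 9650 = 861400/9650 = 89.26 mg/L.

89.3 mg/L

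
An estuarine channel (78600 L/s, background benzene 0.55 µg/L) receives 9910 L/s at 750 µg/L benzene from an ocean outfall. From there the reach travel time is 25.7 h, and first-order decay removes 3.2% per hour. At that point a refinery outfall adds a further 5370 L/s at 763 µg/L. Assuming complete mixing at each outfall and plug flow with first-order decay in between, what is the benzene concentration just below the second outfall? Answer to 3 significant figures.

Conservation of mass: C = (78600·0.5500 + 9910·750.0) / 88510 = 7476000/88510 = 84.46 µg/L; combined flow 88510 L/s.
3.2%/h lost → k = −ln(1 − 0.032) = 0.03252 h⁻¹.
Decay over the reach: 84.46·exp(−kt) = 84.46·0.4335 = 36.61 µg/L.
At the second outfall, C = (88510·36.61 + 5370·763.0) / (88510 + 5370) = 78.16 µg/L.

78.2 µg/L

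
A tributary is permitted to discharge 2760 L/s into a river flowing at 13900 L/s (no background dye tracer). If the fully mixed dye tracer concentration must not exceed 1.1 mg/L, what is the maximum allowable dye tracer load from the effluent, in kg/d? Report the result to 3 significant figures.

Mass balance at the limit: 13900·0 + 2760·Cₑ = 16660·1.1 → Cₑ = 6.640 mg/L.
2760 L/s = 2.760 m³/s. Load = 2.760 m³/s × 6.640 g/m³ × 86 400 s/d = 1583 kg/d.

1580 kg/d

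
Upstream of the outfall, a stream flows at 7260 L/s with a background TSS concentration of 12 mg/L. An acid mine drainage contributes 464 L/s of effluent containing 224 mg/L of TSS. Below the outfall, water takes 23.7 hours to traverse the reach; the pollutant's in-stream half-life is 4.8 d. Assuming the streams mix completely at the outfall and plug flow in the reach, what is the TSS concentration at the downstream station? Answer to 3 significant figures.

21.4 mg/L

Conservation of mass: C = (7260·12.00 + 464.0·224.0) / 7724 = 191100/7724 = 24.74 mg/L.
Half-life 4.8 d → k = ln 2 / 4.8 = 0.1444 d⁻¹.
Decay over the reach: 24.74·exp(−kt) = 24.74·0.8671 = 21.45 mg/L.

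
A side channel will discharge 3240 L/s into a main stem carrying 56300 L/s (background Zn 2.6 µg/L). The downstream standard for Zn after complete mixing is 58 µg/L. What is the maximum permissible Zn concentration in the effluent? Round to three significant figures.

At the limit, (Qr·Cr + Qe·Cₑ)/(Qr + Qe) = 58:
Cₑ = (59540·58 − 56300·2.600) / 3240 = 1021 µg/L.

1020 µg/L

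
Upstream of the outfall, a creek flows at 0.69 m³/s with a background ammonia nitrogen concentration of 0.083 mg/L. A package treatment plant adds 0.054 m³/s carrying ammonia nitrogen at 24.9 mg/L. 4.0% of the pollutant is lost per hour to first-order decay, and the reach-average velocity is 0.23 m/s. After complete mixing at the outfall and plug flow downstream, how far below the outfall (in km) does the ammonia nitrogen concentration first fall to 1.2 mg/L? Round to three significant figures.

Mixed concentration C = ΣQC/ΣQ = (0.6900·0.08300 + 0.05400·24.90) / 0.7440 = 1.402/0.7440 = 1.884 mg/L.
4.0%/h lost → k = −ln(1 − 0.04) = 0.04082 h⁻¹.
Set 1.884·exp(−k·t) = 1.2 → t = ln(1.884/1.2)/k = 39790 s = 11.05 h.
Distance = v·t = 0.23·39790 = 9152 m = 9.152 km.

9.15 km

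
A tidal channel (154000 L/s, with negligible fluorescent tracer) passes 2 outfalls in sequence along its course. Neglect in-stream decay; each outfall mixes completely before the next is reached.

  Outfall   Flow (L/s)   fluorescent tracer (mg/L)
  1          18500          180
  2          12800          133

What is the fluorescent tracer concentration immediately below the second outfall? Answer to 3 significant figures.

Below outfall 1: Q → 172500 L/s, C = (154000·0 + 18500·180.0)/172500 = 19.30 mg/L.
Below outfall 2: Q → 185300 L/s, C = (172500·19.30 + 12800·133.0)/185300 = 27.16 mg/L.

27.2 mg/L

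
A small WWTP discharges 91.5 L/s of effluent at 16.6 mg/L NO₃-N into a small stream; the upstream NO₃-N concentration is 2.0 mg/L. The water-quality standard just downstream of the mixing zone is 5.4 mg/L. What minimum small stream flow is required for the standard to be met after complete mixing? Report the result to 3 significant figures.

Set C_mix = 5.4: (Q·2.000 + 91.50·16.60) / (Q + 91.50) = 5.4
→ Q = 91.50·(16.60 − 5.4)/(5.4 − 2.000) = 301.4 L/s.

301 L/s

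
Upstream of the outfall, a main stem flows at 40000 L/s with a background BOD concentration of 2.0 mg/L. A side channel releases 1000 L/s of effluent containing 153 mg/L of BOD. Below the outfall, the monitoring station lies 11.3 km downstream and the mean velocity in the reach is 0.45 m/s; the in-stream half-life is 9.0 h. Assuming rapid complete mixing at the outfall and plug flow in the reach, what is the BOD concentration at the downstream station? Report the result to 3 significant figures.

Flow-weighted average: C = (40000·2.000 + 1000·153.0) / 41000 = 233000/41000 = 5.683 mg/L.
Travel time t = 11.3·1000 / 0.45 = 25110 s = 6.975 h.
Half-life 9.0 h → k = ln 2 / 9.0 = 0.07702 h⁻¹ = 1.848 d⁻¹.
Decay over the reach: 5.683·exp(−kt) = 5.683·0.5844 = 3.321 mg/L.

3.32 mg/L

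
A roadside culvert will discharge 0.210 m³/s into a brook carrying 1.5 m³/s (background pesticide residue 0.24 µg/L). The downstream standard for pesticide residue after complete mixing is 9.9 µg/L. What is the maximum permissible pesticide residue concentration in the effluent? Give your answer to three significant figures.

At the limit, (Qr·Cr + Qe·Cₑ)/(Qr + Qe) = 9.9:
Cₑ = (1.710·9.9 − 1.500·0.2400) / 0.2100 = 78.90 µg/L.

78.9 µg/L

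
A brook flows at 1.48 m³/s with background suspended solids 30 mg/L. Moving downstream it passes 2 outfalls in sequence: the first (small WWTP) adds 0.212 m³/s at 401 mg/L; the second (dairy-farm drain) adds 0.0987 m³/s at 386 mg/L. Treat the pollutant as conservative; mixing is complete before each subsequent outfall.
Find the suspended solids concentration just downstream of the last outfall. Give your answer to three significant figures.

Below outfall 1: Q → 1.692 m³/s, C = (1.480·30.00 + 0.2120·401.0)/1.692 = 76.48 mg/L.
Below outfall 2: Q → 1.791 m³/s, C = (1.692·76.48 + 0.09870·386.0)/1.791 = 93.54 mg/L.

93.5 mg/L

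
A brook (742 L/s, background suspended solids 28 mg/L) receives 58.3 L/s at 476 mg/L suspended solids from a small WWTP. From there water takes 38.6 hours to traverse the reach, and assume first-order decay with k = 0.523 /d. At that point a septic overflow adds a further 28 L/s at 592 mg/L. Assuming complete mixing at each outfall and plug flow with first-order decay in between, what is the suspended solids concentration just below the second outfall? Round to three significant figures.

Flow-weighted average: C = (742.0·28.00 + 58.30·476.0) / 800.3 = 48530/800.3 = 60.64 mg/L; combined flow 800.3 L/s.
Applying C = C₀e^(−kt): 60.64 × 0.4312 = 26.15 mg/L.
Second outfall: C = (800.3·26.15 + 28.00·592.0)/828.3 = 45.27 mg/L.

45.3 mg/L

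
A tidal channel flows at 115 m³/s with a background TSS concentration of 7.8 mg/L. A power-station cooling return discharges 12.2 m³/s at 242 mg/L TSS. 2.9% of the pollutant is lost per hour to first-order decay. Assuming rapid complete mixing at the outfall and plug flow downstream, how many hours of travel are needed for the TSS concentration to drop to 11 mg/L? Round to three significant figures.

34.4 h

Mass balance: C = (115.0·7.800 + 12.20·242.0) / 127.2 = 3849/127.2 = 30.26 mg/L.
2.9%/h lost → k = −ln(1 − 0.029) = 0.02943 h⁻¹.
30.26·exp(−k·t) = 11 → t = ln(30.26/11)/k = 123800 s = 34.39 h.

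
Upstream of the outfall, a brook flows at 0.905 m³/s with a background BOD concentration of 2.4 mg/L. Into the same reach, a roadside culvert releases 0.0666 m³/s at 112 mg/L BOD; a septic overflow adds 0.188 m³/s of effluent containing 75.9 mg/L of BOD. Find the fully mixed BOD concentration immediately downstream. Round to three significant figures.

20.6 mg/L

Flow-weighted average: C = (0.9050·2.400 + 0.06660·112.0 + 0.1880·75.90) / 1.160 = 23.90/1.160 = 20.61 mg/L.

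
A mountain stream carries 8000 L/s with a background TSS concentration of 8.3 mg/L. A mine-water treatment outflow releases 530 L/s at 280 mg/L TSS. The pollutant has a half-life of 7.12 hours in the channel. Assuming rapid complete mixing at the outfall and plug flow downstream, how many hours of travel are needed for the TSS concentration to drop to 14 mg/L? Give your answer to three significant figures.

6.03 h

After mixing, C = (8000·8.300 + 530.0·280.0) / 8530 = 214800/8530 = 25.18 mg/L.
Half-life 7.12 h → k = ln 2 / 7.12 = 0.09735 h⁻¹ = 2.336 d⁻¹.
25.18·exp(−k·t) = 14 → t = ln(25.18/14)/k = 21710 s = 6.030 h.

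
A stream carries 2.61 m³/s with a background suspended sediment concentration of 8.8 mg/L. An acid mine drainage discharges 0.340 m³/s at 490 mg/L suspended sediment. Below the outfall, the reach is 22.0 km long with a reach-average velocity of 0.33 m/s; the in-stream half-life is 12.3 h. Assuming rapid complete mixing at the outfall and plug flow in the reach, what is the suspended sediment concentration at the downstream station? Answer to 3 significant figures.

22.6 mg/L

Flow-weighted average: C = (2.610·8.800 + 0.3400·490.0) / 2.950 = 189.6/2.950 = 64.26 mg/L.
Travel time t = 22.0·1000 / 0.33 = 66670 s = 18.52 h.
Half-life 12.3 h → k = ln 2 / 12.3 = 0.05635 h⁻¹ = 1.352 d⁻¹.
First-order decay: C = 64.26·exp(−k·t) = 64.26·0.3522 = 22.63 mg/L.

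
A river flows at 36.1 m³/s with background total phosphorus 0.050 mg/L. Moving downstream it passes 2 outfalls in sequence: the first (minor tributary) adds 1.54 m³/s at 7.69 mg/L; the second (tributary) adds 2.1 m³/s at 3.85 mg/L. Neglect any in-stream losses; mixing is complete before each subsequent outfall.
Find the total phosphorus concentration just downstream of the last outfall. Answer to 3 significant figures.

Outfall 1: combined Q = 37.64 m³/s; C = (36.10·0.05000 + 1.540·7.690)/37.64 = 0.3626 mg/L.
Outfall 2: combined Q = 39.74 m³/s; C = (37.64·0.3626 + 2.100·3.850)/39.74 = 0.5469 mg/L.

0.547 mg/L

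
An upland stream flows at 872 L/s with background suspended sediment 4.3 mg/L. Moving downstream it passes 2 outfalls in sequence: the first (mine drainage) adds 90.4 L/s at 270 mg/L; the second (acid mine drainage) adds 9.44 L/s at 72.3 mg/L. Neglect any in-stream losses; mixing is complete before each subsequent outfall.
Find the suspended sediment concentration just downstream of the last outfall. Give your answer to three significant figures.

Outfall 1: combined Q = 962.4 L/s; C = (872.0·4.300 + 90.40·270.0)/962.4 = 29.26 mg/L.
Outfall 2: combined Q = 971.8 L/s; C = (962.4·29.26 + 9.440·72.30)/971.8 = 29.68 mg/L.

29.7 mg/L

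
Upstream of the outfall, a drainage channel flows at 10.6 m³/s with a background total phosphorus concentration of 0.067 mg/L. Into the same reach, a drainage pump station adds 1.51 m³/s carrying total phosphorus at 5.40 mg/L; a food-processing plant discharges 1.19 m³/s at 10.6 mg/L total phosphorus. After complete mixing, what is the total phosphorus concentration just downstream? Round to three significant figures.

1.61 mg/L

After mixing, C = (10.60·0.06700 + 1.510·5.400 + 1.190·10.60) / 13.30 = 21.48/13.30 = 1.615 mg/L.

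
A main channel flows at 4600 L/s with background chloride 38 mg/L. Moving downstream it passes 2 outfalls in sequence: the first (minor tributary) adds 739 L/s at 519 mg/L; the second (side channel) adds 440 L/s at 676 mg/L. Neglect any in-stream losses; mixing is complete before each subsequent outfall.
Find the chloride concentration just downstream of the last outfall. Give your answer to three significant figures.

148 mg/L

After outfall 1: Q = 4600 + 739.0 = 5339 L/s; C = (4600·38.00 + 739.0·519.0)/5339 = 104.6 mg/L.
After outfall 2: Q = 5339 + 440.0 = 5779 L/s; C = (5339·104.6 + 440.0·676.0)/5779 = 148.1 mg/L.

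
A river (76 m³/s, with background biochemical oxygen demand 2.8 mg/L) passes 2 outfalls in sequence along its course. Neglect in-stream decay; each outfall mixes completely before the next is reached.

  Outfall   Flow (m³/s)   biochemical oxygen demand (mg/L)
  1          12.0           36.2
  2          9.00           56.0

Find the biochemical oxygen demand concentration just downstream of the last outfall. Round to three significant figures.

11.9 mg/L

Below outfall 1: Q → 88.00 m³/s, C = (76.00·2.800 + 12.00·36.20)/88.00 = 7.355 mg/L.
Below outfall 2: Q → 97.00 m³/s, C = (88.00·7.355 + 9.000·56.00)/97.00 = 11.87 mg/L.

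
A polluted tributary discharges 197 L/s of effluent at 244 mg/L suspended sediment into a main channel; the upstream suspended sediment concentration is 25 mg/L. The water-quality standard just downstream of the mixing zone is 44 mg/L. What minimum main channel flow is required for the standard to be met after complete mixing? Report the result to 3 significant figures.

2070 L/s

Set C_mix = 44: (Q·25.00 + 197.0·244.0) / (Q + 197.0) = 44
→ Q = 197.0·(244.0 − 44)/(44 − 25.00) = 2074 L/s.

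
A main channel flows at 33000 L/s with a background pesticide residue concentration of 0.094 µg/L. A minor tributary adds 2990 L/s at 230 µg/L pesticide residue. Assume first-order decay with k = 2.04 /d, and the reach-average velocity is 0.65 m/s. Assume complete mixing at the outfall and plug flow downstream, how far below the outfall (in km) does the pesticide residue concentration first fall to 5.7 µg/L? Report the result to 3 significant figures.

33.4 km

After mixing, C = (33000·0.09400 + 2990·230.0) / 35990 = 690800/35990 = 19.19 µg/L.
Set 19.19·exp(−k·t) = 5.7 → t = ln(19.19/5.7)/k = 51420 s = 14.28 h.
Distance = v·t = 0.65·51420 = 33420 m = 33.42 km.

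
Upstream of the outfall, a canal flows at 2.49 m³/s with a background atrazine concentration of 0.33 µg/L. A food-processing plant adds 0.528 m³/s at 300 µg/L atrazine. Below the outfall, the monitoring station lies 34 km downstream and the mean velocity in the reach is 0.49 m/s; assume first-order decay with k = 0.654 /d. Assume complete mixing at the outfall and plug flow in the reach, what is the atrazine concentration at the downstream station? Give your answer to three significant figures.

31.2 µg/L

After mixing, C = (2.490·0.3300 + 0.5280·300.0) / 3.018 = 159.2/3.018 = 52.76 µg/L.
Travel time t = 34·1000 / 0.49 = 69390 s = 19.27 h.
After decay, C = 52.76 × e^(−kt) = 52.76 × 0.5914 = 31.20 µg/L.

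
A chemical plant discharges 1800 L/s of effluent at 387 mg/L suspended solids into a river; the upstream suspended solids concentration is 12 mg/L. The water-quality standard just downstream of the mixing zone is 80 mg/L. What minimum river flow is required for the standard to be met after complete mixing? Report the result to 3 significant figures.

Set C_mix = 80: (Q·12.00 + 1800·387.0) / (Q + 1800) = 80
→ Q = 1800·(387.0 − 80)/(80 − 12.00) = 8126 L/s.

8130 L/s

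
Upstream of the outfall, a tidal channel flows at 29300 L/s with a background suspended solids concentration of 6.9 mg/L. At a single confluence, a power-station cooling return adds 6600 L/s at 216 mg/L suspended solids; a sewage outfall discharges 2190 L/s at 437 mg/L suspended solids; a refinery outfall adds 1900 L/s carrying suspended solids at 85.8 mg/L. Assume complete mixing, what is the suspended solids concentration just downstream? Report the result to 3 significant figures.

68.7 mg/L

Mass balance: C = (29300·6.900 + 6600·216.0 + 2190·437.0 + 1900·85.80) / 39990 = 2748000/39990 = 68.71 mg/L.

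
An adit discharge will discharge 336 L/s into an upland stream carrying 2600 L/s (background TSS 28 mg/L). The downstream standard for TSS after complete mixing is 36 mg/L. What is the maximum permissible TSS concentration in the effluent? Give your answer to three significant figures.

At the limit, (Qr·Cr + Qe·Cₑ)/(Qr + Qe) = 36:
Cₑ = (2936·36 − 2600·28.00) / 336.0 = 97.90 mg/L.

97.9 mg/L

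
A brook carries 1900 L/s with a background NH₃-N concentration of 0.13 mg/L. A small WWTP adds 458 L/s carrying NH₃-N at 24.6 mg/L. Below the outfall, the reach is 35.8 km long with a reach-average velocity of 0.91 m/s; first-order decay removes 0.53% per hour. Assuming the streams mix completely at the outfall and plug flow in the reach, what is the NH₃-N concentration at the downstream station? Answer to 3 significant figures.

4.61 mg/L

Mass balance: C = (1900·0.1300 + 458.0·24.60) / 2358 = 11510/2358 = 4.883 mg/L.
Travel time t = 35.8·1000 / 0.91 = 39340 s = 10.93 h.
0.53%/h lost → k = −ln(1 − 0.0053) = 0.005314 h⁻¹.
First-order decay: C = 4.883·exp(−k·t) = 4.883·0.9436 = 4.607 mg/L.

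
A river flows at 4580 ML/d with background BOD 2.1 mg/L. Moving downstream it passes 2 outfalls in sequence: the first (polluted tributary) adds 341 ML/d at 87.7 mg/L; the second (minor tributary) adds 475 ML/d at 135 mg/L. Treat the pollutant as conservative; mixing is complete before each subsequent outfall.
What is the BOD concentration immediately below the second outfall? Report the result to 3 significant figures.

Below outfall 1: Q → 4921 ML/d, C = (4580·2.100 + 341.0·87.70)/4921 = 8.032 mg/L.
Below outfall 2: Q → 5396 ML/d, C = (4921·8.032 + 475.0·135.0)/5396 = 19.21 mg/L.

19.2 mg/L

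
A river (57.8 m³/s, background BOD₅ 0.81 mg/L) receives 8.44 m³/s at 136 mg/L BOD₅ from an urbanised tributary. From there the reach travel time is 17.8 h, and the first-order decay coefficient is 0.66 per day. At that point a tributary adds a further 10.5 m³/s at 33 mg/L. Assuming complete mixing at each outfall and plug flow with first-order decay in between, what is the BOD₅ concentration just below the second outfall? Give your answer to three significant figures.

Mixed concentration C = ΣQC/ΣQ = (57.80·0.8100 + 8.440·136.0) / 66.24 = 1195/66.24 = 18.04 mg/L; combined flow 66.24 m³/s.
Applying C = C₀e^(−kt): 18.04 × 0.6129 = 11.05 mg/L.
At the second outfall, C = (66.24·11.05 + 10.50·33.00) / (66.24 + 10.50) = 14.06 mg/L.

14.1 mg/L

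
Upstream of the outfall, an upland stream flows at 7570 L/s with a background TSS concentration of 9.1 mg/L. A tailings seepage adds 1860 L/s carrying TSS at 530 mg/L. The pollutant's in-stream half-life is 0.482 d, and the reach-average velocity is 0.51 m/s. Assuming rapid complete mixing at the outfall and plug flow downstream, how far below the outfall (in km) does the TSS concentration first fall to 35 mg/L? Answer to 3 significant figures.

35.6 km

Mass balance: C = (7570·9.100 + 1860·530.0) / 9430 = 1055000/9430 = 111.8 mg/L.
Half-life 0.482 d → k = ln 2 / 0.482 = 1.438 d⁻¹.
Set 111.8·exp(−k·t) = 35 → t = ln(111.8/35)/k = 69800 s = 19.39 h.
Distance = v·t = 0.51·69800 = 35600 m = 35.60 km.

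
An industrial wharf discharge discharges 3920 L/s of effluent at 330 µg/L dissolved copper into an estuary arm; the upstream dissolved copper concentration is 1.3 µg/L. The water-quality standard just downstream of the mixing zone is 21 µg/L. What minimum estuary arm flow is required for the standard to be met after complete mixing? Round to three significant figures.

Set C_mix = 21: (Q·1.300 + 3920·330.0) / (Q + 3920) = 21
→ Q = 3920·(330.0 − 21)/(21 − 1.300) = 61490 L/s.

61500 L/s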